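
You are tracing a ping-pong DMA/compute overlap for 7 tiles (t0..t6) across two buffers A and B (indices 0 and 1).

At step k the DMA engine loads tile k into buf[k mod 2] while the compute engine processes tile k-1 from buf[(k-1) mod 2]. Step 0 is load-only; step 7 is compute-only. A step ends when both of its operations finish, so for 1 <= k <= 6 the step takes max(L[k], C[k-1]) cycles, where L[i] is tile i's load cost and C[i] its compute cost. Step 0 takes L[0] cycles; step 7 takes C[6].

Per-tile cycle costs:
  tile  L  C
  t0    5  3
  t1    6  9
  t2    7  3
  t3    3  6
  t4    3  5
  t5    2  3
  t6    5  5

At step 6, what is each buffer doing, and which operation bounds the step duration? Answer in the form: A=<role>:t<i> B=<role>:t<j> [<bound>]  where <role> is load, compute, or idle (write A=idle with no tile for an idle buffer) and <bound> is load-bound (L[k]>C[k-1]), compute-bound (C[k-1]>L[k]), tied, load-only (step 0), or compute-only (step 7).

step 6: A=load:t6 B=compute:t5 [load-bound]

  0. 5=5c; end=5; A:t0 B:-
  1. max(6,3)=6c; end=11; A:t0 B:t1
  2. max(7,9)=9c; end=20; A:t2 B:t1
  3. max(3,3)=3c; end=23; A:t2 B:t3
  4. max(3,6)=6c; end=29; A:t4 B:t3
  5. max(2,5)=5c; end=34; A:t4 B:t5
  6. max(5,3)=5c; end=39; A:t6 B:t5
  7. 5=5c; end=44; A:t6 B:t5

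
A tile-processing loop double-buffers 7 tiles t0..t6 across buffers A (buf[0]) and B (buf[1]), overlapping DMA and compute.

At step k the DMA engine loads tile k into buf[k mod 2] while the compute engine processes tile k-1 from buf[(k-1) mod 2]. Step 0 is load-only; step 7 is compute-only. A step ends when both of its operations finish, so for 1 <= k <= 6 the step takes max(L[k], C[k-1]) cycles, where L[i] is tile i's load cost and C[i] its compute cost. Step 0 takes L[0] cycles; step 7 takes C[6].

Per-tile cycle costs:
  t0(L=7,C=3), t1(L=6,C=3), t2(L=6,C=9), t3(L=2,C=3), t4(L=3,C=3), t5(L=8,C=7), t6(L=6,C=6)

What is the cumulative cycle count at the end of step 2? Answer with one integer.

end_cycle[2] = 19

  0. 7=7c; end=7; A:t0 B:-
  1. max(6,3)=6c; end=13; A:t0 B:t1
  2. max(6,3)=6c; end=19; A:t2 B:t1
  3. max(2,9)=9c; end=28; A:t2 B:t3
  4. max(3,3)=3c; end=31; A:t4 B:t3
  5. max(8,3)=8c; end=39; A:t4 B:t5
  6. max(6,7)=7c; end=46; A:t6 B:t5
  7. 6=6c; end=52; A:t6 B:t5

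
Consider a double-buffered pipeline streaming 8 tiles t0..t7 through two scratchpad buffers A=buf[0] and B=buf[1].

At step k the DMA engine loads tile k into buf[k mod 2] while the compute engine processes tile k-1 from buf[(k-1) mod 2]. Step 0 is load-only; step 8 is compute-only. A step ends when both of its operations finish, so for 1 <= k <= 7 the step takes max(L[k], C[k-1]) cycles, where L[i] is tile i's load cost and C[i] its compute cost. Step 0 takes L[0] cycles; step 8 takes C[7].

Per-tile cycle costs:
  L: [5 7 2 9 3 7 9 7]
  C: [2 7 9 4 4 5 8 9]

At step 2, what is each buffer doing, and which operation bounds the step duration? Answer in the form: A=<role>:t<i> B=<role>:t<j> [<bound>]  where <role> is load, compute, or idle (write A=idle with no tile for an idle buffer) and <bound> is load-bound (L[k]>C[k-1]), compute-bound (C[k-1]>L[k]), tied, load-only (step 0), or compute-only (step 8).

step 2: A=load:t2 B=compute:t1 [compute-bound]

step 0: L[0]=5 → dur=5, Σ=5 | A=load:t0 B=idle [load-only]
step 1: L[1]=7 C[0]=2 → dur=7, Σ=12 | A=compute:t0 B=load:t1 [load-bound]
step 2: L[2]=2 C[1]=7 → dur=7, Σ=19 | A=load:t2 B=compute:t1 [compute-bound]
step 3: L[3]=9 C[2]=9 → dur=9, Σ=28 | A=compute:t2 B=load:t3 [tied]
step 4: L[4]=3 C[3]=4 → dur=4, Σ=32 | A=load:t4 B=compute:t3 [compute-bound]
step 5: L[5]=7 C[4]=4 → dur=7, Σ=39 | A=compute:t4 B=load:t5 [load-bound]
step 6: L[6]=9 C[5]=5 → dur=9, Σ=48 | A=load:t6 B=compute:t5 [load-bound]
step 7: L[7]=7 C[6]=8 → dur=8, Σ=56 | A=compute:t6 B=load:t7 [compute-bound]
step 8: C[7]=9 → dur=9, Σ=65 | A=idle B=compute:t7 [compute-only]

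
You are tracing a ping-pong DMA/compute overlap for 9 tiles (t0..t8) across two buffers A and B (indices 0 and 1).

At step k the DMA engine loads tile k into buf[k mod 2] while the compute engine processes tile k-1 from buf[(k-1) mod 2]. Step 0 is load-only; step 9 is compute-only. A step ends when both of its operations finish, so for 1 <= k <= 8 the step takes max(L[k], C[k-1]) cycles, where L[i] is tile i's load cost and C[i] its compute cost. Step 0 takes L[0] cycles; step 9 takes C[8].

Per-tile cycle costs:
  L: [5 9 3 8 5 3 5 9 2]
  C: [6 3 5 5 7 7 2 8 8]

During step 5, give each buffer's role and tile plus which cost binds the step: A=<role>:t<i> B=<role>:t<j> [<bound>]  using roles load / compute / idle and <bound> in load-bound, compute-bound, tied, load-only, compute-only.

k=0 load=t0/5c comp=- wait=5 total=5
k=1 load=t1/9c comp=t0/6c wait=9 total=14
k=2 load=t2/3c comp=t1/3c wait=3 total=17
k=3 load=t3/8c comp=t2/5c wait=8 total=25
k=4 load=t4/5c comp=t3/5c wait=5 total=30
k=5 load=t5/3c comp=t4/7c wait=7 total=37
k=6 load=t6/5c comp=t5/7c wait=7 total=44
k=7 load=t7/9c comp=t6/2c wait=9 total=53
k=8 load=t8/2c comp=t7/8c wait=8 total=61
k=9 load=- comp=t8/8c wait=8 total=69

step 5: A=compute:t4 B=load:t5 [compute-bound]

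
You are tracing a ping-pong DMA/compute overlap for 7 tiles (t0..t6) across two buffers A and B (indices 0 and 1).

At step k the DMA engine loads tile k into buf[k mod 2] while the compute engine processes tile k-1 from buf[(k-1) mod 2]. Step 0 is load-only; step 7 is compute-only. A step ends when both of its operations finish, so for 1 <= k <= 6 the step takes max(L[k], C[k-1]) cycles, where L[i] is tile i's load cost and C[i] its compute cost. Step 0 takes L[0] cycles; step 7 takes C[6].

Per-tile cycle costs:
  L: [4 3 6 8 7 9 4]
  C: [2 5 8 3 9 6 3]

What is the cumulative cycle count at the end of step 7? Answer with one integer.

end_cycle[7] = 46

k=0 load=t0/4c comp=- wait=4 total=4
k=1 load=t1/3c comp=t0/2c wait=3 total=7
k=2 load=t2/6c comp=t1/5c wait=6 total=13
k=3 load=t3/8c comp=t2/8c wait=8 total=21
k=4 load=t4/7c comp=t3/3c wait=7 total=28
k=5 load=t5/9c comp=t4/9c wait=9 total=37
k=6 load=t6/4c comp=t5/6c wait=6 total=43
k=7 load=- comp=t6/3c wait=3 total=46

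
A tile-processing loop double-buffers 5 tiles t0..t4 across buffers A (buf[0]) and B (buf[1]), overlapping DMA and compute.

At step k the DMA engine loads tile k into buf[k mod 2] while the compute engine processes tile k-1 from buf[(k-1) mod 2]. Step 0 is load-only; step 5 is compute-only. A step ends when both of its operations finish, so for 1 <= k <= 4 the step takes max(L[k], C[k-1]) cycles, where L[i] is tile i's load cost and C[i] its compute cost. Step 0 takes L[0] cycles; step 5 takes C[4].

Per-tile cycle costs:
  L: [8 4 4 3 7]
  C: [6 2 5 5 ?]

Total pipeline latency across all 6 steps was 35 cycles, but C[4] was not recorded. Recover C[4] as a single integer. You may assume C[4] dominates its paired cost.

C[4] = 5

step 0 | dur = L[0]=8 = 8
step 1 | dur = max(L[1]=4, C[0]=6) = 6
step 2 | dur = max(L[2]=4, C[1]=2) = 4
step 3 | dur = max(L[3]=3, C[2]=5) = 5
step 4 | dur = max(L[4]=7, C[3]=5) = 7
step 5 | dur = C[4]=? = C[4]  (unknown; binding)
sum of known step durations = 30
dur[5] = total - known = 35 - 30 = 5
C[4] is the binding max in step 5, so C[4] = dur[5] = 5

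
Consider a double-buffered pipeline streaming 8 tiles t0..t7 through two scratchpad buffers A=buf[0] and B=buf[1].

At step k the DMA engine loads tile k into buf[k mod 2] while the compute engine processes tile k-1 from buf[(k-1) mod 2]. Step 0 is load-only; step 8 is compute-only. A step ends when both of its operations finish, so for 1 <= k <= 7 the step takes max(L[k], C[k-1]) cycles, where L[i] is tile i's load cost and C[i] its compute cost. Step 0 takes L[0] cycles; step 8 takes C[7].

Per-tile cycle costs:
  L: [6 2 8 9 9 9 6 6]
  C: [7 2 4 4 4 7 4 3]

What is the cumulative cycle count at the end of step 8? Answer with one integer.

end_cycle[8] = 64

k=0 load=t0/6c comp=- wait=6 total=6
k=1 load=t1/2c comp=t0/7c wait=7 total=13
k=2 load=t2/8c comp=t1/2c wait=8 total=21
k=3 load=t3/9c comp=t2/4c wait=9 total=30
k=4 load=t4/9c comp=t3/4c wait=9 total=39
k=5 load=t5/9c comp=t4/4c wait=9 total=48
k=6 load=t6/6c comp=t5/7c wait=7 total=55
k=7 load=t7/6c comp=t6/4c wait=6 total=61
k=8 load=- comp=t7/3c wait=3 total=64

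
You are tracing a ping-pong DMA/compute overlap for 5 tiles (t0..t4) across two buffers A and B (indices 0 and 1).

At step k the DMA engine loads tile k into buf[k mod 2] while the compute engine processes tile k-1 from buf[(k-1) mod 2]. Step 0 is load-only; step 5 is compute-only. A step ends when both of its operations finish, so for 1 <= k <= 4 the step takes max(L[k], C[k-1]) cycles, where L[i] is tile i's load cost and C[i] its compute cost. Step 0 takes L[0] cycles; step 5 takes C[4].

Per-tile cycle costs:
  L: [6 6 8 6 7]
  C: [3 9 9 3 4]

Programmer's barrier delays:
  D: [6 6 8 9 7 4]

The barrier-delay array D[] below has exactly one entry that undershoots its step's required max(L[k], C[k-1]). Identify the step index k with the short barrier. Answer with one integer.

hazard at step 2

step 0: need L[0]=6 = 6; D[0]=6 ok
step 1: need max(L[1]=6,C[0]=3) = 6; D[1]=6 ok
step 2: need max(L[2]=8,C[1]=9) = 9; D[2]=8 SHORT
step 3: need max(L[3]=6,C[2]=9) = 9; D[3]=9 ok
step 4: need max(L[4]=7,C[3]=3) = 7; D[4]=7 ok
step 5: need C[4]=4 = 4; D[5]=4 ok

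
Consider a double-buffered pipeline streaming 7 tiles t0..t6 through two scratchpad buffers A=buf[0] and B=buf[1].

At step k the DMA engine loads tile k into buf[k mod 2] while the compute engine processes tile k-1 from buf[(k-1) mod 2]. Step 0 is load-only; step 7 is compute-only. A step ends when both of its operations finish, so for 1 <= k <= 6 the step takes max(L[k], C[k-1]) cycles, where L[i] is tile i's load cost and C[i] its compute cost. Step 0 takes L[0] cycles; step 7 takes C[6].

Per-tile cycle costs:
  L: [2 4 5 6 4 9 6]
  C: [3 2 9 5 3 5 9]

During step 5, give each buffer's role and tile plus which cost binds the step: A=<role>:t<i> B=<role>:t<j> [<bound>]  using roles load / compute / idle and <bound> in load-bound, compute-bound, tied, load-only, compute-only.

  0. 2=2c; end=2; A:t0 B:-
  1. max(4,3)=4c; end=6; A:t0 B:t1
  2. max(5,2)=5c; end=11; A:t2 B:t1
  3. max(6,9)=9c; end=20; A:t2 B:t3
  4. max(4,5)=5c; end=25; A:t4 B:t3
  5. max(9,3)=9c; end=34; A:t4 B:t5
  6. max(6,5)=6c; end=40; A:t6 B:t5
  7. 9=9c; end=49; A:t6 B:t5

step 5: A=compute:t4 B=load:t5 [load-bound]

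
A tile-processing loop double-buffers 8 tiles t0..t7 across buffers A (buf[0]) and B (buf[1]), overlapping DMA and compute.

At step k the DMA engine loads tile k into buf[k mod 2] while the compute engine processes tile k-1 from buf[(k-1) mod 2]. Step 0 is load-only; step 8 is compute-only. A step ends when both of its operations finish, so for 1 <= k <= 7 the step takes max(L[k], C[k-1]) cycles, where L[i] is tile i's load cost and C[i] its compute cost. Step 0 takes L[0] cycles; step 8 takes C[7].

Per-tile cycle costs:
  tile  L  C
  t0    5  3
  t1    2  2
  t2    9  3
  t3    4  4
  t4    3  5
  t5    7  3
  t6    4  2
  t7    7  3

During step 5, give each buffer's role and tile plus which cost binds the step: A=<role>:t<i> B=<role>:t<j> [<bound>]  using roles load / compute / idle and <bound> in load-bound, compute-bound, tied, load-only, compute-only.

  0. 5=5c; end=5; A:t0 B:-
  1. max(2,3)=3c; end=8; A:t0 B:t1
  2. max(9,2)=9c; end=17; A:t2 B:t1
  3. max(4,3)=4c; end=21; A:t2 B:t3
  4. max(3,4)=4c; end=25; A:t4 B:t3
  5. max(7,5)=7c; end=32; A:t4 B:t5
  6. max(4,3)=4c; end=36; A:t6 B:t5
  7. max(7,2)=7c; end=43; A:t6 B:t7
  8. 3=3c; end=46; A:t6 B:t7

step 5: A=compute:t4 B=load:t5 [load-bound]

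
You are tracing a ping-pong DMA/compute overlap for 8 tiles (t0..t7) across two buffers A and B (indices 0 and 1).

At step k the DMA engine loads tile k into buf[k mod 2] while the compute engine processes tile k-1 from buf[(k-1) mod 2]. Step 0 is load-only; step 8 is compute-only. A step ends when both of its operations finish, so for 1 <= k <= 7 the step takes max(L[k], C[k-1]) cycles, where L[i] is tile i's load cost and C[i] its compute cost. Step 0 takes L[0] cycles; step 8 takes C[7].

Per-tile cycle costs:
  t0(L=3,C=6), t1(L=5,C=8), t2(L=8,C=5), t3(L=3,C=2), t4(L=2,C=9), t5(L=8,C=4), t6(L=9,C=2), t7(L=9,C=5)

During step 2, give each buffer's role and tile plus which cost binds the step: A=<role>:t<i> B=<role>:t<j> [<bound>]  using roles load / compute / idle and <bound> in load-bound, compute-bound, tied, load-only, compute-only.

step 2: A=load:t2 B=compute:t1 [tied]

[0] DMA t0→A (3c) ∥ CU idle ⇒ 3c, clock 3
[1] DMA t1→B (5c) ∥ CU A:t0 (6c) ⇒ 6c, clock 9
[2] DMA t2→A (8c) ∥ CU B:t1 (8c) ⇒ 8c, clock 17
[3] DMA t3→B (3c) ∥ CU A:t2 (5c) ⇒ 5c, clock 22
[4] DMA t4→A (2c) ∥ CU B:t3 (2c) ⇒ 2c, clock 24
[5] DMA t5→B (8c) ∥ CU A:t4 (9c) ⇒ 9c, clock 33
[6] DMA t6→A (9c) ∥ CU B:t5 (4c) ⇒ 9c, clock 42
[7] DMA t7→B (9c) ∥ CU A:t6 (2c) ⇒ 9c, clock 51
[8] DMA idle ∥ CU B:t7 (5c) ⇒ 5c, clock 56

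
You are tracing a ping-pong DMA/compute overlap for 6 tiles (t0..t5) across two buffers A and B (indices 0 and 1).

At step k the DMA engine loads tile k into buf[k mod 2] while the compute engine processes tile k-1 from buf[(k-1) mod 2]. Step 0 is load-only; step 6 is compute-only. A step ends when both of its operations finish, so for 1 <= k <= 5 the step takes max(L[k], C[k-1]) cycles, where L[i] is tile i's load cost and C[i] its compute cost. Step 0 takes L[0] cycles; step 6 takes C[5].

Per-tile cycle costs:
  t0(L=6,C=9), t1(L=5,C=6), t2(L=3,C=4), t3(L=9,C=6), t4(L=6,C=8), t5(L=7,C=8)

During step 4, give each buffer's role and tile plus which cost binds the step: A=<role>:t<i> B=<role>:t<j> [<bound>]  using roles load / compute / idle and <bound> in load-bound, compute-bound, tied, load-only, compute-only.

[0] DMA t0→A (6c) ∥ CU idle ⇒ 6c, clock 6
[1] DMA t1→B (5c) ∥ CU A:t0 (9c) ⇒ 9c, clock 15
[2] DMA t2→A (3c) ∥ CU B:t1 (6c) ⇒ 6c, clock 21
[3] DMA t3→B (9c) ∥ CU A:t2 (4c) ⇒ 9c, clock 30
[4] DMA t4→A (6c) ∥ CU B:t3 (6c) ⇒ 6c, clock 36
[5] DMA t5→B (7c) ∥ CU A:t4 (8c) ⇒ 8c, clock 44
[6] DMA idle ∥ CU B:t5 (8c) ⇒ 8c, clock 52

step 4: A=load:t4 B=compute:t3 [tied]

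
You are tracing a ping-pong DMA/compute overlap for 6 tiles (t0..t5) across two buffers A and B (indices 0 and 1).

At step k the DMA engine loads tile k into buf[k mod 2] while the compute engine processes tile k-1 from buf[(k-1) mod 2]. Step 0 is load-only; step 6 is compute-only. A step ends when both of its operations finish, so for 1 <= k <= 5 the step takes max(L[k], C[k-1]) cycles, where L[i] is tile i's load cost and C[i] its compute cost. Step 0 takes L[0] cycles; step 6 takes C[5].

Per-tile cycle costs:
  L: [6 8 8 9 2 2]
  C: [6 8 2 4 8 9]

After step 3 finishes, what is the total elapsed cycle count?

step 0: L[0]=6 → dur=6, Σ=6 | A=load:t0 B=idle [load-only]
step 1: L[1]=8 C[0]=6 → dur=8, Σ=14 | A=compute:t0 B=load:t1 [load-bound]
step 2: L[2]=8 C[1]=8 → dur=8, Σ=22 | A=load:t2 B=compute:t1 [tied]
step 3: L[3]=9 C[2]=2 → dur=9, Σ=31 | A=compute:t2 B=load:t3 [load-bound]
step 4: L[4]=2 C[3]=4 → dur=4, Σ=35 | A=load:t4 B=compute:t3 [compute-bound]
step 5: L[5]=2 C[4]=8 → dur=8, Σ=43 | A=compute:t4 B=load:t5 [compute-bound]
step 6: C[5]=9 → dur=9, Σ=52 | A=idle B=compute:t5 [compute-only]

end_cycle[3] = 31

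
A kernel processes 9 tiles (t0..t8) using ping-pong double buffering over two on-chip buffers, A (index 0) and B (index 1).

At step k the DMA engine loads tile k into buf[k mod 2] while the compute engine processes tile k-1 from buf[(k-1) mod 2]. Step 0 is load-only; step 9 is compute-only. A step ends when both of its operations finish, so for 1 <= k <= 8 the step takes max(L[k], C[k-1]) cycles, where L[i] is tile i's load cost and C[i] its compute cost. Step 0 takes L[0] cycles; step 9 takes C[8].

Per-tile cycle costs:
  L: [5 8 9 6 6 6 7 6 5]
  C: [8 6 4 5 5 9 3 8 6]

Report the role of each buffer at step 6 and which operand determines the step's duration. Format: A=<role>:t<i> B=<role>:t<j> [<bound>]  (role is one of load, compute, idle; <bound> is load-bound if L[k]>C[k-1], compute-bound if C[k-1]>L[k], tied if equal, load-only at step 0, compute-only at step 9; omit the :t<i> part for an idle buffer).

step 6: A=load:t6 B=compute:t5 [compute-bound]

k=0 load=t0/5c comp=- wait=5 total=5
k=1 load=t1/8c comp=t0/8c wait=8 total=13
k=2 load=t2/9c comp=t1/6c wait=9 total=22
k=3 load=t3/6c comp=t2/4c wait=6 total=28
k=4 load=t4/6c comp=t3/5c wait=6 total=34
k=5 load=t5/6c comp=t4/5c wait=6 total=40
k=6 load=t6/7c comp=t5/9c wait=9 total=49
k=7 load=t7/6c comp=t6/3c wait=6 total=55
k=8 load=t8/5c comp=t7/8c wait=8 total=63
k=9 load=- comp=t8/6c wait=6 total=69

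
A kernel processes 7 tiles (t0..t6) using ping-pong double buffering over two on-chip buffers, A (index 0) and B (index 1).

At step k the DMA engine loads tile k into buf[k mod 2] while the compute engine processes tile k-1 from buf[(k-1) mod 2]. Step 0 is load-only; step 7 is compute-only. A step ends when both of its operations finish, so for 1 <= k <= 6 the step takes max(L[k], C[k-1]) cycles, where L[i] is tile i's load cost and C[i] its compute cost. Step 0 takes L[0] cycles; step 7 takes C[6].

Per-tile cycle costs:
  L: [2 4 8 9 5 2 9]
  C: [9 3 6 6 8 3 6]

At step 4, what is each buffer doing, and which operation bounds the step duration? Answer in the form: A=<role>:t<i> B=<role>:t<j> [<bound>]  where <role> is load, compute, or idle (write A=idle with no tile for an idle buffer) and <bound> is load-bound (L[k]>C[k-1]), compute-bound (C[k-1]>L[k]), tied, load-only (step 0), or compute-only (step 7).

step 4: A=load:t4 B=compute:t3 [compute-bound]

[0] DMA t0→A (2c) ∥ CU idle ⇒ 2c, clock 2
[1] DMA t1→B (4c) ∥ CU A:t0 (9c) ⇒ 9c, clock 11
[2] DMA t2→A (8c) ∥ CU B:t1 (3c) ⇒ 8c, clock 19
[3] DMA t3→B (9c) ∥ CU A:t2 (6c) ⇒ 9c, clock 28
[4] DMA t4→A (5c) ∥ CU B:t3 (6c) ⇒ 6c, clock 34
[5] DMA t5→B (2c) ∥ CU A:t4 (8c) ⇒ 8c, clock 42
[6] DMA t6→A (9c) ∥ CU B:t5 (3c) ⇒ 9c, clock 51
[7] DMA idle ∥ CU A:t6 (6c) ⇒ 6c, clock 57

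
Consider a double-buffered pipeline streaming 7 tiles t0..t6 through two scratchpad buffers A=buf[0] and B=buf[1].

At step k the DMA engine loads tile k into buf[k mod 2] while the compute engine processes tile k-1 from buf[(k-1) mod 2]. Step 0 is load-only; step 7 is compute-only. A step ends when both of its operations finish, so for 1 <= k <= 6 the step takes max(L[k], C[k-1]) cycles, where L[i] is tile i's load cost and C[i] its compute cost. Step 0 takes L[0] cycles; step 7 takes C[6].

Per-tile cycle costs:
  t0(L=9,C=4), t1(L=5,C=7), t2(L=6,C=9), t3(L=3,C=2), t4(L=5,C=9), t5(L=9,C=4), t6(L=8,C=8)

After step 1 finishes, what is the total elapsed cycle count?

end_cycle[1] = 14

  0. 9=9c; end=9; A:t0 B:-
  1. max(5,4)=5c; end=14; A:t0 B:t1
  2. max(6,7)=7c; end=21; A:t2 B:t1
  3. max(3,9)=9c; end=30; A:t2 B:t3
  4. max(5,2)=5c; end=35; A:t4 B:t3
  5. max(9,9)=9c; end=44; A:t4 B:t5
  6. max(8,4)=8c; end=52; A:t6 B:t5
  7. 8=8c; end=60; A:t6 B:t5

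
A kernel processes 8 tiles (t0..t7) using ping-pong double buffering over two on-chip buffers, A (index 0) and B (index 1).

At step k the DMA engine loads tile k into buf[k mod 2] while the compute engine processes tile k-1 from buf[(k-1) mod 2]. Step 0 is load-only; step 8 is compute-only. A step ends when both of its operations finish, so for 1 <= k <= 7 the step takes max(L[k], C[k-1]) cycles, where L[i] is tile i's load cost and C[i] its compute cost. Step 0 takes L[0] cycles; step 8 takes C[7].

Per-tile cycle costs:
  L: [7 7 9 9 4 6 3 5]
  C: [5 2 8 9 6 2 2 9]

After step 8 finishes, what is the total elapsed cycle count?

end_cycle[8] = 64

step 0: L[0]=7 → dur=7, Σ=7 | A=load:t0 B=idle [load-only]
step 1: L[1]=7 C[0]=5 → dur=7, Σ=14 | A=compute:t0 B=load:t1 [load-bound]
step 2: L[2]=9 C[1]=2 → dur=9, Σ=23 | A=load:t2 B=compute:t1 [load-bound]
step 3: L[3]=9 C[2]=8 → dur=9, Σ=32 | A=compute:t2 B=load:t3 [load-bound]
step 4: L[4]=4 C[3]=9 → dur=9, Σ=41 | A=load:t4 B=compute:t3 [compute-bound]
step 5: L[5]=6 C[4]=6 → dur=6, Σ=47 | A=compute:t4 B=load:t5 [tied]
step 6: L[6]=3 C[5]=2 → dur=3, Σ=50 | A=load:t6 B=compute:t5 [load-bound]
step 7: L[7]=5 C[6]=2 → dur=5, Σ=55 | A=compute:t6 B=load:t7 [load-bound]
step 8: C[7]=9 → dur=9, Σ=64 | A=idle B=compute:t7 [compute-only]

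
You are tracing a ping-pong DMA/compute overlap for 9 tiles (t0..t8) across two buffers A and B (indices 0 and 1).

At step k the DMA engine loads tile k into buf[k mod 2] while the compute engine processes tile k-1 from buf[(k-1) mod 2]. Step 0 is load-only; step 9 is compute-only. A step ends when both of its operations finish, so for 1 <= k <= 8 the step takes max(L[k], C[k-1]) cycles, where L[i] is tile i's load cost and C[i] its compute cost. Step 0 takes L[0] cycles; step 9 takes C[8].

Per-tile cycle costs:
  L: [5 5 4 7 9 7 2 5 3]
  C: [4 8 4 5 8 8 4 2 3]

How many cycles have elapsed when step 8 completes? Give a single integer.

end_cycle[8] = 58

step 0: L[0]=5 → dur=5, Σ=5 | A=load:t0 B=idle [load-only]
step 1: L[1]=5 C[0]=4 → dur=5, Σ=10 | A=compute:t0 B=load:t1 [load-bound]
step 2: L[2]=4 C[1]=8 → dur=8, Σ=18 | A=load:t2 B=compute:t1 [compute-bound]
step 3: L[3]=7 C[2]=4 → dur=7, Σ=25 | A=compute:t2 B=load:t3 [load-bound]
step 4: L[4]=9 C[3]=5 → dur=9, Σ=34 | A=load:t4 B=compute:t3 [load-bound]
step 5: L[5]=7 C[4]=8 → dur=8, Σ=42 | A=compute:t4 B=load:t5 [compute-bound]
step 6: L[6]=2 C[5]=8 → dur=8, Σ=50 | A=load:t6 B=compute:t5 [compute-bound]
step 7: L[7]=5 C[6]=4 → dur=5, Σ=55 | A=compute:t6 B=load:t7 [load-bound]
step 8: L[8]=3 C[7]=2 → dur=3, Σ=58 | A=load:t8 B=compute:t7 [load-bound]
step 9: C[8]=3 → dur=3, Σ=61 | A=compute:t8 B=idle [compute-only]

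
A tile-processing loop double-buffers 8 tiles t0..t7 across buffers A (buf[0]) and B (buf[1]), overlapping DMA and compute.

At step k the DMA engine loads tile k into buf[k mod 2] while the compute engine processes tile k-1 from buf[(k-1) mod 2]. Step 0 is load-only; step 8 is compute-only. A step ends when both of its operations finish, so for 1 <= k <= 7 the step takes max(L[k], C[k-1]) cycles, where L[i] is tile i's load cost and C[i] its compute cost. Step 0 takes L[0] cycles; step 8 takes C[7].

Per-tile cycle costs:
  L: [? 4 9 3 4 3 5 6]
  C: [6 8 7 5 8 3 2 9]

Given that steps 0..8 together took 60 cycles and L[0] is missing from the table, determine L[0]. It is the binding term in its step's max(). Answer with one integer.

L[0] = 5

step 0 = dur = L[0]=? = L[0]  (unknown; binding)
step 1 = dur = max(L[1]=4, C[0]=6) = 6
step 2 = dur = max(L[2]=9, C[1]=8) = 9
step 3 = dur = max(L[3]=3, C[2]=7) = 7
step 4 = dur = max(L[4]=4, C[3]=5) = 5
step 5 = dur = max(L[5]=3, C[4]=8) = 8
step 6 = dur = max(L[6]=5, C[5]=3) = 5
step 7 = dur = max(L[7]=6, C[6]=2) = 6
step 8 = dur = C[7]=9 = 9
sum of known step durations = 55
dur[0] = total - known = 60 - 55 = 5
L[0] is the binding max in step 0, so L[0] = dur[0] = 5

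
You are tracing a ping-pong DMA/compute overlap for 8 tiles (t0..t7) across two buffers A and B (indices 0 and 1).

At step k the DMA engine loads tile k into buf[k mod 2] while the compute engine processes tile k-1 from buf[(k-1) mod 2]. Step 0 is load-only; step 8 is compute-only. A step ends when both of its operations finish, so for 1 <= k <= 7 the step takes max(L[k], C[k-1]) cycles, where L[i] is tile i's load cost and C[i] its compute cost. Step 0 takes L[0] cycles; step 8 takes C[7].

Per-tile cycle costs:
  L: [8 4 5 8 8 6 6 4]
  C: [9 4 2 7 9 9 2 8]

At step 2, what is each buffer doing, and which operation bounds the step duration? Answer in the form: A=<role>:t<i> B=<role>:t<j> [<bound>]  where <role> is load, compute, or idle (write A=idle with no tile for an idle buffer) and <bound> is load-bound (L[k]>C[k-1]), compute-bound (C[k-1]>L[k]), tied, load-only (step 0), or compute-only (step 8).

step 2: A=load:t2 B=compute:t1 [load-bound]

[0] DMA t0→A (8c) ∥ CU idle ⇒ 8c, clock 8
[1] DMA t1→B (4c) ∥ CU A:t0 (9c) ⇒ 9c, clock 17
[2] DMA t2→A (5c) ∥ CU B:t1 (4c) ⇒ 5c, clock 22
[3] DMA t3→B (8c) ∥ CU A:t2 (2c) ⇒ 8c, clock 30
[4] DMA t4→A (8c) ∥ CU B:t3 (7c) ⇒ 8c, clock 38
[5] DMA t5→B (6c) ∥ CU A:t4 (9c) ⇒ 9c, clock 47
[6] DMA t6→A (6c) ∥ CU B:t5 (9c) ⇒ 9c, clock 56
[7] DMA t7→B (4c) ∥ CU A:t6 (2c) ⇒ 4c, clock 60
[8] DMA idle ∥ CU B:t7 (8c) ⇒ 8c, clock 68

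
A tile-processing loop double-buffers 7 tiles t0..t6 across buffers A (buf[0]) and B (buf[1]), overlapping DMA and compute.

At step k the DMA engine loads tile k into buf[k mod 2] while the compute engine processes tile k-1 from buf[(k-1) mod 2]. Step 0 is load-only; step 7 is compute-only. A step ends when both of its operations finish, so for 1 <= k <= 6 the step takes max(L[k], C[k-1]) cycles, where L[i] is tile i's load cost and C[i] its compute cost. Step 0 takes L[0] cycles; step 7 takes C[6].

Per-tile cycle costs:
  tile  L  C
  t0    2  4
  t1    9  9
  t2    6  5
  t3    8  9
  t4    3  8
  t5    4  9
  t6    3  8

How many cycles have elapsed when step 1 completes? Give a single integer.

[0] DMA t0→A (2c) ∥ CU idle ⇒ 2c, clock 2
[1] DMA t1→B (9c) ∥ CU A:t0 (4c) ⇒ 9c, clock 11
[2] DMA t2→A (6c) ∥ CU B:t1 (9c) ⇒ 9c, clock 20
[3] DMA t3→B (8c) ∥ CU A:t2 (5c) ⇒ 8c, clock 28
[4] DMA t4→A (3c) ∥ CU B:t3 (9c) ⇒ 9c, clock 37
[5] DMA t5→B (4c) ∥ CU A:t4 (8c) ⇒ 8c, clock 45
[6] DMA t6→A (3c) ∥ CU B:t5 (9c) ⇒ 9c, clock 54
[7] DMA idle ∥ CU A:t6 (8c) ⇒ 8c, clock 62

end_cycle[1] = 11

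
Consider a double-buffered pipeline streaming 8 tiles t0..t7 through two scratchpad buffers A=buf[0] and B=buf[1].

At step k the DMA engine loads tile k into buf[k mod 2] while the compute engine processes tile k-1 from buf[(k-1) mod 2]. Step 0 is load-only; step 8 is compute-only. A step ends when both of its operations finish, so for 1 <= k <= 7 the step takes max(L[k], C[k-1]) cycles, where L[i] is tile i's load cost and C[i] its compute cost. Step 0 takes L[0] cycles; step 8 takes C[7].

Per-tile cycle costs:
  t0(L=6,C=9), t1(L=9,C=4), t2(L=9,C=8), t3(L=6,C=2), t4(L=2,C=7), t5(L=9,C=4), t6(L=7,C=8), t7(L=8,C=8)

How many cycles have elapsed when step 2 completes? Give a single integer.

step 0: L[0]=6 → dur=6, Σ=6 | A=load:t0 B=idle [load-only]
step 1: L[1]=9 C[0]=9 → dur=9, Σ=15 | A=compute:t0 B=load:t1 [tied]
step 2: L[2]=9 C[1]=4 → dur=9, Σ=24 | A=load:t2 B=compute:t1 [load-bound]
step 3: L[3]=6 C[2]=8 → dur=8, Σ=32 | A=compute:t2 B=load:t3 [compute-bound]
step 4: L[4]=2 C[3]=2 → dur=2, Σ=34 | A=load:t4 B=compute:t3 [tied]
step 5: L[5]=9 C[4]=7 → dur=9, Σ=43 | A=compute:t4 B=load:t5 [load-bound]
step 6: L[6]=7 C[5]=4 → dur=7, Σ=50 | A=load:t6 B=compute:t5 [load-bound]
step 7: L[7]=8 C[6]=8 → dur=8, Σ=58 | A=compute:t6 B=load:t7 [tied]
step 8: C[7]=8 → dur=8, Σ=66 | A=idle B=compute:t7 [compute-only]

end_cycle[2] = 24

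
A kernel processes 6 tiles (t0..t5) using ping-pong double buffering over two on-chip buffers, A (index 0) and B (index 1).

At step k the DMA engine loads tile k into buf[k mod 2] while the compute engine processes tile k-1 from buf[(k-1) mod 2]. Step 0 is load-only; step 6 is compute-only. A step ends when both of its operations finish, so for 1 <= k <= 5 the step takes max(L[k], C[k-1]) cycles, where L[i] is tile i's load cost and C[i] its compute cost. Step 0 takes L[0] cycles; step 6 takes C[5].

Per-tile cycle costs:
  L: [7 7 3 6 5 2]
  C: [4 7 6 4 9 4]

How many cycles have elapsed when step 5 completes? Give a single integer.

end_cycle[5] = 41

step 0: L[0]=7 → dur=7, Σ=7 | A=load:t0 B=idle [load-only]
step 1: L[1]=7 C[0]=4 → dur=7, Σ=14 | A=compute:t0 B=load:t1 [load-bound]
step 2: L[2]=3 C[1]=7 → dur=7, Σ=21 | A=load:t2 B=compute:t1 [compute-bound]
step 3: L[3]=6 C[2]=6 → dur=6, Σ=27 | A=compute:t2 B=load:t3 [tied]
step 4: L[4]=5 C[3]=4 → dur=5, Σ=32 | A=load:t4 B=compute:t3 [load-bound]
step 5: L[5]=2 C[4]=9 → dur=9, Σ=41 | A=compute:t4 B=load:t5 [compute-bound]
step 6: C[5]=4 → dur=4, Σ=45 | A=idle B=compute:t5 [compute-only]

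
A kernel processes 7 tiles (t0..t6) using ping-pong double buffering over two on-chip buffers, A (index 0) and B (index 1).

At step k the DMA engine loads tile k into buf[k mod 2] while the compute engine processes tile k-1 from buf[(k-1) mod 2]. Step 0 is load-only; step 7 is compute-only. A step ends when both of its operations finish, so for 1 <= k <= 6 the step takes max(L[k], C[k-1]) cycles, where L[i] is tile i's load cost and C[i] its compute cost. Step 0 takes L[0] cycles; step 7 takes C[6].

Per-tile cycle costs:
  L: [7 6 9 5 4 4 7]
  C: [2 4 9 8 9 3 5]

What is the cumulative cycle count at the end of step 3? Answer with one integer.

[0] DMA t0→A (7c) ∥ CU idle ⇒ 7c, clock 7
[1] DMA t1→B (6c) ∥ CU A:t0 (2c) ⇒ 6c, clock 13
[2] DMA t2→A (9c) ∥ CU B:t1 (4c) ⇒ 9c, clock 22
[3] DMA t3→B (5c) ∥ CU A:t2 (9c) ⇒ 9c, clock 31
[4] DMA t4→A (4c) ∥ CU B:t3 (8c) ⇒ 8c, clock 39
[5] DMA t5→B (4c) ∥ CU A:t4 (9c) ⇒ 9c, clock 48
[6] DMA t6→A (7c) ∥ CU B:t5 (3c) ⇒ 7c, clock 55
[7] DMA idle ∥ CU A:t6 (5c) ⇒ 5c, clock 60

end_cycle[3] = 31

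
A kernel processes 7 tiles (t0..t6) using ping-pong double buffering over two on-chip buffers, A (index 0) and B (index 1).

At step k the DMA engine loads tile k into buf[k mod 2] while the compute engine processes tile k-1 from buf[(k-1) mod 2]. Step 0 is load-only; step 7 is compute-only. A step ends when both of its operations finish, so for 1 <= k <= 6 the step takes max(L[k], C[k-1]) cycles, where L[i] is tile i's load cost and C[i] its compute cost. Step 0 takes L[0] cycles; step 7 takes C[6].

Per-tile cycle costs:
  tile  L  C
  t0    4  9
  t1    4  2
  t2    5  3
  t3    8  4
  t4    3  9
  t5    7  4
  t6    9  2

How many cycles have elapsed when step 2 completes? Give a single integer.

end_cycle[2] = 18

  0. 4=4c; end=4; A:t0 B:-
  1. max(4,9)=9c; end=13; A:t0 B:t1
  2. max(5,2)=5c; end=18; A:t2 B:t1
  3. max(8,3)=8c; end=26; A:t2 B:t3
  4. max(3,4)=4c; end=30; A:t4 B:t3
  5. max(7,9)=9c; end=39; A:t4 B:t5
  6. max(9,4)=9c; end=48; A:t6 B:t5
  7. 2=2c; end=50; A:t6 B:t5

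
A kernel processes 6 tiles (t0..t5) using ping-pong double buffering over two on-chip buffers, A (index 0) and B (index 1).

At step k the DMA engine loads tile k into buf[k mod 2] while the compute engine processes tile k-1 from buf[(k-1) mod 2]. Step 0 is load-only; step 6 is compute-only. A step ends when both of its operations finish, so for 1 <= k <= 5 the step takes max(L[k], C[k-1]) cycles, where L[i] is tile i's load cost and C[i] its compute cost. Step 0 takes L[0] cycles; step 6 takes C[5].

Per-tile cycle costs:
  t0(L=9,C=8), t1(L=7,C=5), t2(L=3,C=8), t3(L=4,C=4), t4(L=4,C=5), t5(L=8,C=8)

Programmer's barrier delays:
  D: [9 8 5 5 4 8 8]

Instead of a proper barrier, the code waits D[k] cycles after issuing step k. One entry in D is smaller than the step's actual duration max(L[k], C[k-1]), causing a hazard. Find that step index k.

step 0: need L[0]=9 = 9; D[0]=9 ok
step 1: need max(L[1]=7,C[0]=8) = 8; D[1]=8 ok
step 2: need max(L[2]=3,C[1]=5) = 5; D[2]=5 ok
step 3: need max(L[3]=4,C[2]=8) = 8; D[3]=5 SHORT
step 4: need max(L[4]=4,C[3]=4) = 4; D[4]=4 ok
step 5: need max(L[5]=8,C[4]=5) = 8; D[5]=8 ok
step 6: need C[5]=8 = 8; D[6]=8 ok

hazard at step 3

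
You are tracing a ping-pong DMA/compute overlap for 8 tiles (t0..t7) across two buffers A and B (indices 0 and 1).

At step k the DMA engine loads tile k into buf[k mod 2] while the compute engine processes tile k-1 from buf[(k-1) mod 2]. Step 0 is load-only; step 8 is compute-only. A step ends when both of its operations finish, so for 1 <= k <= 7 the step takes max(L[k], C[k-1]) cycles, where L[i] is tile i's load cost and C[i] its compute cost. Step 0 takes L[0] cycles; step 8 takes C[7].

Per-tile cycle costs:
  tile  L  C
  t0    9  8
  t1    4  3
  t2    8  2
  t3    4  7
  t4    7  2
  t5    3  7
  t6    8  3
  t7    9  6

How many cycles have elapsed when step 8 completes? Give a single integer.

end_cycle[8] = 62

k=0 load=t0/9c comp=- wait=9 total=9
k=1 load=t1/4c comp=t0/8c wait=8 total=17
k=2 load=t2/8c comp=t1/3c wait=8 total=25
k=3 load=t3/4c comp=t2/2c wait=4 total=29
k=4 load=t4/7c comp=t3/7c wait=7 total=36
k=5 load=t5/3c comp=t4/2c wait=3 total=39
k=6 load=t6/8c comp=t5/7c wait=8 total=47
k=7 load=t7/9c comp=t6/3c wait=9 total=56
k=8 load=- comp=t7/6c wait=6 total=62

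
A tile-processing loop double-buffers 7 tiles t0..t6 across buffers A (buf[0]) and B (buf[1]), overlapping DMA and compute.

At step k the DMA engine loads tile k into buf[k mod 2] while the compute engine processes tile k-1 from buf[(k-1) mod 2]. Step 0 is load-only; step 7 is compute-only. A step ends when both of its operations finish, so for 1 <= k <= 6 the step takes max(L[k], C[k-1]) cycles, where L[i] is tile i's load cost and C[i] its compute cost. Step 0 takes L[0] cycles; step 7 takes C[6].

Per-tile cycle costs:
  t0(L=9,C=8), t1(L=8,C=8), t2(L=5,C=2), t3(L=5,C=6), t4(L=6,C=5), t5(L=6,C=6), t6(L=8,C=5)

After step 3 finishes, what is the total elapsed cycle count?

end_cycle[3] = 30

step 0: L[0]=9 → dur=9, Σ=9 | A=load:t0 B=idle [load-only]
step 1: L[1]=8 C[0]=8 → dur=8, Σ=17 | A=compute:t0 B=load:t1 [tied]
step 2: L[2]=5 C[1]=8 → dur=8, Σ=25 | A=load:t2 B=compute:t1 [compute-bound]
step 3: L[3]=5 C[2]=2 → dur=5, Σ=30 | A=compute:t2 B=load:t3 [load-bound]
step 4: L[4]=6 C[3]=6 → dur=6, Σ=36 | A=load:t4 B=compute:t3 [tied]
step 5: L[5]=6 C[4]=5 → dur=6, Σ=42 | A=compute:t4 B=load:t5 [load-bound]
step 6: L[6]=8 C[5]=6 → dur=8, Σ=50 | A=load:t6 B=compute:t5 [load-bound]
step 7: C[6]=5 → dur=5, Σ=55 | A=compute:t6 B=idle [compute-only]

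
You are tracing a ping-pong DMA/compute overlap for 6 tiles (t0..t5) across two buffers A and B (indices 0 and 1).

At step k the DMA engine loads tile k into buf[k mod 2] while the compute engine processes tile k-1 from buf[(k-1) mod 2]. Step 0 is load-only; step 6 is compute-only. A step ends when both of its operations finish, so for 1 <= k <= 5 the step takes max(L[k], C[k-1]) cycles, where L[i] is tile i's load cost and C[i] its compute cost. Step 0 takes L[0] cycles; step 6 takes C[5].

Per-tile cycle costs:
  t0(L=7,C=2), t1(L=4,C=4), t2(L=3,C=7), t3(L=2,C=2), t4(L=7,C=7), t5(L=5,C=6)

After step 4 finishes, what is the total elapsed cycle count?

end_cycle[4] = 29

step 0: L[0]=7 → dur=7, Σ=7 | A=load:t0 B=idle [load-only]
step 1: L[1]=4 C[0]=2 → dur=4, Σ=11 | A=compute:t0 B=load:t1 [load-bound]
step 2: L[2]=3 C[1]=4 → dur=4, Σ=15 | A=load:t2 B=compute:t1 [compute-bound]
step 3: L[3]=2 C[2]=7 → dur=7, Σ=22 | A=compute:t2 B=load:t3 [compute-bound]
step 4: L[4]=7 C[3]=2 → dur=7, Σ=29 | A=load:t4 B=compute:t3 [load-bound]
step 5: L[5]=5 C[4]=7 → dur=7, Σ=36 | A=compute:t4 B=load:t5 [compute-bound]
step 6: C[5]=6 → dur=6, Σ=42 | A=idle B=compute:t5 [compute-only]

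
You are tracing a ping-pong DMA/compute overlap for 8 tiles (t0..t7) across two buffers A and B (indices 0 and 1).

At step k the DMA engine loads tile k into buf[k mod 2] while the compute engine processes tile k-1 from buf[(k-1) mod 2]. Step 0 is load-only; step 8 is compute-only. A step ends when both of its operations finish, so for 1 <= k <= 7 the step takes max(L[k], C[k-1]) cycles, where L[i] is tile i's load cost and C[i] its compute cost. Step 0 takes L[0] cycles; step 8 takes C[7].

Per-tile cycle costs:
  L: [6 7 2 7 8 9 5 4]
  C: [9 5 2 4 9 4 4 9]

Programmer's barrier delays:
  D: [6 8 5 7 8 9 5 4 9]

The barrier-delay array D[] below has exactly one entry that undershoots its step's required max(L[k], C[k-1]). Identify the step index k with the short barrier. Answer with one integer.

hazard at step 1

[0] required=L[0]=6=6 vs D=6 ok
[1] required=max(L[1]=7,C[0]=9)=9 vs D=8 SHORT
[2] required=max(L[2]=2,C[1]=5)=5 vs D=5 ok
[3] required=max(L[3]=7,C[2]=2)=7 vs D=7 ok
[4] required=max(L[4]=8,C[3]=4)=8 vs D=8 ok
[5] required=max(L[5]=9,C[4]=9)=9 vs D=9 ok
[6] required=max(L[6]=5,C[5]=4)=5 vs D=5 ok
[7] required=max(L[7]=4,C[6]=4)=4 vs D=4 ok
[8] required=C[7]=9=9 vs D=9 ok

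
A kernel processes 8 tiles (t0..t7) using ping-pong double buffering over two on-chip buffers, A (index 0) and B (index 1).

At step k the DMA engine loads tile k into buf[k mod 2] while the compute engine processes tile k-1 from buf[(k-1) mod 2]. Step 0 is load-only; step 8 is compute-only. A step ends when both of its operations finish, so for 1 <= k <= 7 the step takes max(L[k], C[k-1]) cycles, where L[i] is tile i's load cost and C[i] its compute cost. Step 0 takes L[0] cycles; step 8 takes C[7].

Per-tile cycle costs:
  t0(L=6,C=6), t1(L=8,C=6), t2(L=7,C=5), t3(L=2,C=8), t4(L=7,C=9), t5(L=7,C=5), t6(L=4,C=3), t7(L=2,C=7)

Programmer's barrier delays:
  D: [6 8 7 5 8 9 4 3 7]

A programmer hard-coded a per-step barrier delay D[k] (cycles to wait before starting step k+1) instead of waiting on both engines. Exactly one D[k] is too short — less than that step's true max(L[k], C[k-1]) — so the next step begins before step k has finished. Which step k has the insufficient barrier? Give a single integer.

k=0 barrier L[0]=6→6c, D[0]=6 ok
k=1 barrier max(L[1]=8,C[0]=6)→8c, D[1]=8 ok
k=2 barrier max(L[2]=7,C[1]=6)→7c, D[2]=7 ok
k=3 barrier max(L[3]=2,C[2]=5)→5c, D[3]=5 ok
k=4 barrier max(L[4]=7,C[3]=8)→8c, D[4]=8 ok
k=5 barrier max(L[5]=7,C[4]=9)→9c, D[5]=9 ok
k=6 barrier max(L[6]=4,C[5]=5)→5c, D[6]=4 SHORT
k=7 barrier max(L[7]=2,C[6]=3)→3c, D[7]=3 ok
k=8 barrier C[7]=7→7c, D[8]=7 ok

hazard at step 6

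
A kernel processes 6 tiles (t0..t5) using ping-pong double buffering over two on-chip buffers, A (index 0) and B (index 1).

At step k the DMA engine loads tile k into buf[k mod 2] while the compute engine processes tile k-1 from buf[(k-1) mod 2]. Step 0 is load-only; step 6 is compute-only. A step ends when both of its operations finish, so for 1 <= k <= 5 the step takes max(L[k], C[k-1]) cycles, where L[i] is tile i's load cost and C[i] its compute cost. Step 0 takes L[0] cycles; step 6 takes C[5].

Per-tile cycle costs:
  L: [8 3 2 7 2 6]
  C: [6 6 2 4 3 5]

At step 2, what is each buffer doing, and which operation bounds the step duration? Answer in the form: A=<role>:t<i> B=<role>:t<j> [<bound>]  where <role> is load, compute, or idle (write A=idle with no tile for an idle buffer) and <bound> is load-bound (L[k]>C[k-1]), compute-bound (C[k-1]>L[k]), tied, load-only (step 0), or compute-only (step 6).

step 2: A=load:t2 B=compute:t1 [compute-bound]

k=0 load=t0/8c comp=- wait=8 total=8
k=1 load=t1/3c comp=t0/6c wait=6 total=14
k=2 load=t2/2c comp=t1/6c wait=6 total=20
k=3 load=t3/7c comp=t2/2c wait=7 total=27
k=4 load=t4/2c comp=t3/4c wait=4 total=31
k=5 load=t5/6c comp=t4/3c wait=6 total=37
k=6 load=- comp=t5/5c wait=5 total=42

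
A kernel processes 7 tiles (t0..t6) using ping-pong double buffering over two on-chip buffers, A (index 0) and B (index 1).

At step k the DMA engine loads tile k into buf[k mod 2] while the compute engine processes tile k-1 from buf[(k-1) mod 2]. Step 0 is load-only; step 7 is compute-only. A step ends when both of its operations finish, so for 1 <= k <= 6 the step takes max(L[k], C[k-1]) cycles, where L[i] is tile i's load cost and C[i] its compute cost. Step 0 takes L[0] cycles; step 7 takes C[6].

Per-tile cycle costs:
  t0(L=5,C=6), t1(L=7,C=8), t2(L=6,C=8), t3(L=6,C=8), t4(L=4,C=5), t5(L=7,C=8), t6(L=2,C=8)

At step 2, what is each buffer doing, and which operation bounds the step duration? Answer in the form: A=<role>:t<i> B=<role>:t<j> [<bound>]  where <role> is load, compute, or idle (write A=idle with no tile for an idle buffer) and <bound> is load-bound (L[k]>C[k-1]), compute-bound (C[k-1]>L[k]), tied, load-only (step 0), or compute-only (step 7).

[0] DMA t0→A (5c) ∥ CU idle ⇒ 5c, clock 5
[1] DMA t1→B (7c) ∥ CU A:t0 (6c) ⇒ 7c, clock 12
[2] DMA t2→A (6c) ∥ CU B:t1 (8c) ⇒ 8c, clock 20
[3] DMA t3→B (6c) ∥ CU A:t2 (8c) ⇒ 8c, clock 28
[4] DMA t4→A (4c) ∥ CU B:t3 (8c) ⇒ 8c, clock 36
[5] DMA t5→B (7c) ∥ CU A:t4 (5c) ⇒ 7c, clock 43
[6] DMA t6→A (2c) ∥ CU B:t5 (8c) ⇒ 8c, clock 51
[7] DMA idle ∥ CU A:t6 (8c) ⇒ 8c, clock 59

step 2: A=load:t2 B=compute:t1 [compute-bound]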